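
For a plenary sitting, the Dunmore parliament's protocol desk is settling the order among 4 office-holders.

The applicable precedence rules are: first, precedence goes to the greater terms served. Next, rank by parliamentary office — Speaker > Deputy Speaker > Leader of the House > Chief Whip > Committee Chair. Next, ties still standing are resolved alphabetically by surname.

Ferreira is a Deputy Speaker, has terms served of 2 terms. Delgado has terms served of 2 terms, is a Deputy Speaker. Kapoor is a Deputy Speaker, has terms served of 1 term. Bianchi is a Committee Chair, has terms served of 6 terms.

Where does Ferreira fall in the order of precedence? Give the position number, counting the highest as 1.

3

By terms served (higher first): Bianchi (6 terms); then Delgado and Ferreira (both 2 terms); then Kapoor (1 term).
Delgado and Ferreira are each Deputy Speaker, so the next rule applies.
Among Delgado and Ferreira, alphabetically by surname: Delgado before Ferreira.
Order: Bianchi, Delgado, Ferreira, Kapoor. So position 3.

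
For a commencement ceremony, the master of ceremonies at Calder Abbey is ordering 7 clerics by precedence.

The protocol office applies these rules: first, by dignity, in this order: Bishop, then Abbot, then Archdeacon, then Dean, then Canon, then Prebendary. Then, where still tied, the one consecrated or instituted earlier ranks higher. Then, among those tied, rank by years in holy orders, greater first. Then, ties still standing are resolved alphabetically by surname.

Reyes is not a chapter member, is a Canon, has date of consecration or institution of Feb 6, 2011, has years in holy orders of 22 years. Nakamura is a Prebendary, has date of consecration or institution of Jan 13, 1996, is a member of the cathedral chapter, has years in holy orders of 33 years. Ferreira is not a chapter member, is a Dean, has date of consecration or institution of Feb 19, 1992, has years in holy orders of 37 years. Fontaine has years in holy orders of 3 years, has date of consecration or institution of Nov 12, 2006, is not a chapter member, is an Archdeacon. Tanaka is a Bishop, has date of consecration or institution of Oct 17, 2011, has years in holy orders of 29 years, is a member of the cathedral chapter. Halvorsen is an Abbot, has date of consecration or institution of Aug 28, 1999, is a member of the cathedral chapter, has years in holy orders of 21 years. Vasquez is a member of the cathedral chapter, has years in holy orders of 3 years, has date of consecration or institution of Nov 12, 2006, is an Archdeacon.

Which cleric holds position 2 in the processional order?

Halvorsen

By dignity: Tanaka (Bishop); then Halvorsen (Abbot); then Fontaine and Vasquez (Archdeacon); then Ferreira (Dean); then Reyes (Canon); then Nakamura (Prebendary).
Fontaine and Vasquez both have date of consecration or institution Nov 12, 2006, so the next rule applies.
Fontaine and Vasquez both have years in holy orders 3 years, so the next rule applies.
Among Fontaine and Vasquez, alphabetically by surname: Fontaine before Vasquez.
Order: Tanaka, Halvorsen, Fontaine, Vasquez, Ferreira, Reyes, Nakamura.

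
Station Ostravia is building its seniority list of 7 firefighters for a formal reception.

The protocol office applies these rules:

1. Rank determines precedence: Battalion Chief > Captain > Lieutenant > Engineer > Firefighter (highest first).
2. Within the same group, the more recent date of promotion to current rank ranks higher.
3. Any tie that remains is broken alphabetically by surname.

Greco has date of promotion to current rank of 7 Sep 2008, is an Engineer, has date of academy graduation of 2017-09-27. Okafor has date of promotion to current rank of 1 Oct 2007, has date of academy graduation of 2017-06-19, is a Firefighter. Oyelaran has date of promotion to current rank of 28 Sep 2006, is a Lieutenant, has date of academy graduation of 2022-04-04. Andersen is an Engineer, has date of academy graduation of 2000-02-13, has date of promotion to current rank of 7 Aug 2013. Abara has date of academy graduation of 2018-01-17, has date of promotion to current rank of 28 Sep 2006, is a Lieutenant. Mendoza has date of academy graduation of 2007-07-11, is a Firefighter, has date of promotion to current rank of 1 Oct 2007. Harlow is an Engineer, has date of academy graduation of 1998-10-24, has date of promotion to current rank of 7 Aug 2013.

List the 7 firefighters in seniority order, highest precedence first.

Abara, Oyelaran, Andersen, Harlow, Greco, Mendoza, Okafor

By rank: Abara and Oyelaran (Lieutenant); then Andersen, Harlow and Greco (Engineer); then Mendoza and Okafor (Firefighter).
Abara and Oyelaran both have date of promotion to current rank 28 Sep 2006, so the next rule applies.
Among Abara and Oyelaran, alphabetically by surname: Abara before Oyelaran.
Among Andersen, Harlow and Greco, by date of promotion to current rank (later first): Andersen and Harlow (7 Aug 2013) before Greco (7 Sep 2008).
Among Andersen and Harlow, alphabetically by surname: Andersen before Harlow.
Mendoza and Okafor both have date of promotion to current rank 1 Oct 2007, so the next rule applies.
Among Mendoza and Okafor, alphabetically by surname: Mendoza before Okafor.
Full order: Abara, Oyelaran, Andersen, Harlow, Greco, Mendoza, Okafor.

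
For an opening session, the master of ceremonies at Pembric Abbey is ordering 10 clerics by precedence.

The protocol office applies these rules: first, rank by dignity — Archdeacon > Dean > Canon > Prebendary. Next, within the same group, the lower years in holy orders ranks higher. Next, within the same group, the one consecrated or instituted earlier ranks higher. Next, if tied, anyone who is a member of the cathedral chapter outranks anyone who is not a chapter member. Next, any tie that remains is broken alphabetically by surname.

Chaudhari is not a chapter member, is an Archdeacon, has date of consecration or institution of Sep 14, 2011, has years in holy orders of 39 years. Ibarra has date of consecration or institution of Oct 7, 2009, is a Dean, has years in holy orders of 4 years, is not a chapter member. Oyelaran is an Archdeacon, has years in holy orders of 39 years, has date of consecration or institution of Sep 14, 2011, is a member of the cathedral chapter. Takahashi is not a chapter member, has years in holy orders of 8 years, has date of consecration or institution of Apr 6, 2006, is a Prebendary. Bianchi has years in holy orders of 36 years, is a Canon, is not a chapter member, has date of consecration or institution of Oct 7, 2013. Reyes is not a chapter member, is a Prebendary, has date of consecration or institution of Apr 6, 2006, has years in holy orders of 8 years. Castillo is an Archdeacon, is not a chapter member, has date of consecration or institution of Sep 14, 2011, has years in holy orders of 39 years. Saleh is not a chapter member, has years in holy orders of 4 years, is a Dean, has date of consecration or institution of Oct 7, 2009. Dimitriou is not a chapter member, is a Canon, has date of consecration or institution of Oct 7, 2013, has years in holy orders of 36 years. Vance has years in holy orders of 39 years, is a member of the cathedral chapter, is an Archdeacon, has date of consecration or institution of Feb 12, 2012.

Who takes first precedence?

By dignity: Oyelaran, Castillo, Chaudhari and Vance (Archdeacon); then Ibarra and Saleh (Dean); then Bianchi and Dimitriou (Canon); then Reyes and Takahashi (Prebendary).
Oyelaran, Castillo, Chaudhari and Vance all have years in holy orders 39 years, so the next rule applies.
Among Oyelaran, Castillo, Chaudhari and Vance, by date of consecration or institution (earlier first): Oyelaran, Castillo and Chaudhari (Sep 14, 2011) before Vance (Feb 12, 2012).
Among Oyelaran, Castillo and Chaudhari, a member of the cathedral chapter before not a chapter member: Oyelaran (a member of the cathedral chapter) before Castillo and Chaudhari (not a chapter member).
Among Castillo and Chaudhari, alphabetically by surname: Castillo before Chaudhari.
Ibarra and Saleh both have years in holy orders 4 years, so the next rule applies.
Ibarra and Saleh both have date of consecration or institution Oct 7, 2009, so the next rule applies.
Ibarra and Saleh are each not a chapter member, so the next rule applies.
Among Ibarra and Saleh, alphabetically by surname: Ibarra before Saleh.
Bianchi and Dimitriou both have years in holy orders 36 years, so the next rule applies.
Bianchi and Dimitriou both have date of consecration or institution Oct 7, 2013, so the next rule applies.
Bianchi and Dimitriou are each not a chapter member, so the next rule applies.
Among Bianchi and Dimitriou, alphabetically by surname: Bianchi before Dimitriou.
Reyes and Takahashi both have years in holy orders 8 years, so the next rule applies.
Reyes and Takahashi both have date of consecration or institution Apr 6, 2006, so the next rule applies.
Reyes and Takahashi are each not a chapter member, so the next rule applies.
Among Reyes and Takahashi, alphabetically by surname: Reyes before Takahashi.
Order: Oyelaran, Castillo, Chaudhari, Vance, Ibarra, Saleh, Bianchi, Dimitriou, Reyes, Takahashi.

Oyelaran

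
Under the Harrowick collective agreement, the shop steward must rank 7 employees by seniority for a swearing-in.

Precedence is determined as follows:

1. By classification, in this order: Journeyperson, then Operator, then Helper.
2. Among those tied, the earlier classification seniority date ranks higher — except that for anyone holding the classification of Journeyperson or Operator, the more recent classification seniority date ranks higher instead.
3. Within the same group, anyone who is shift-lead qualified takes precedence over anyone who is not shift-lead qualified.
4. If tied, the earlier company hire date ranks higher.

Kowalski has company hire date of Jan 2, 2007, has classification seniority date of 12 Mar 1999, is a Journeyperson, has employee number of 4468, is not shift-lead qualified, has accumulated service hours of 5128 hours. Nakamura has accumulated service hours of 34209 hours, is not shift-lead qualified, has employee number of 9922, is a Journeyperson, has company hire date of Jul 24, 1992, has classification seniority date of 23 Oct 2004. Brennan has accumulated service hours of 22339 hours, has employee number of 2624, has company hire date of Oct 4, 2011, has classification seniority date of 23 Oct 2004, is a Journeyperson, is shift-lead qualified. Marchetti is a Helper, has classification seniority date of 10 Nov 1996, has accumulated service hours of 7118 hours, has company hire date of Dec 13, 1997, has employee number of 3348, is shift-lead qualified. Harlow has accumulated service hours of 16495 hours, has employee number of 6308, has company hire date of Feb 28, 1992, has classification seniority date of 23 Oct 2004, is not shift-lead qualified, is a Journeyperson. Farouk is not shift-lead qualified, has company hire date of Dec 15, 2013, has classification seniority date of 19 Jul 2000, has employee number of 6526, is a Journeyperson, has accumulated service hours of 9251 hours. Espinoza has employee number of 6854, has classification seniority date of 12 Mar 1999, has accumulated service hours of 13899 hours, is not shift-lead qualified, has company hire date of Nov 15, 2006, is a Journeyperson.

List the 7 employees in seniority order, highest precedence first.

By classification: Brennan, Harlow, Nakamura, Farouk, Espinoza and Kowalski (Journeyperson); then Marchetti (Helper).
Among Brennan, Harlow, Nakamura, Farouk, Espinoza and Kowalski, by classification seniority date (later first) (reversed rule for this group): Brennan, Harlow and Nakamura (23 Oct 2004) before Farouk (19 Jul 2000) before Espinoza and Kowalski (12 Mar 1999).
Among Brennan, Harlow and Nakamura, shift-lead qualified before not shift-lead qualified: Brennan (shift-lead qualified) before Harlow and Nakamura (not shift-lead qualified).
Among Harlow and Nakamura, by company hire date (earlier first): Harlow (Feb 28, 1992) before Nakamura (Jul 24, 1992).
Espinoza and Kowalski are each not shift-lead qualified, so the next rule applies.
Among Espinoza and Kowalski, by company hire date (earlier first): Espinoza (Nov 15, 2006) before Kowalski (Jan 2, 2007).
Full order: Brennan, Harlow, Nakamura, Farouk, Espinoza, Kowalski, Marchetti.

Brennan, Harlow, Nakamura, Farouk, Espinoza, Kowalski, Marchetti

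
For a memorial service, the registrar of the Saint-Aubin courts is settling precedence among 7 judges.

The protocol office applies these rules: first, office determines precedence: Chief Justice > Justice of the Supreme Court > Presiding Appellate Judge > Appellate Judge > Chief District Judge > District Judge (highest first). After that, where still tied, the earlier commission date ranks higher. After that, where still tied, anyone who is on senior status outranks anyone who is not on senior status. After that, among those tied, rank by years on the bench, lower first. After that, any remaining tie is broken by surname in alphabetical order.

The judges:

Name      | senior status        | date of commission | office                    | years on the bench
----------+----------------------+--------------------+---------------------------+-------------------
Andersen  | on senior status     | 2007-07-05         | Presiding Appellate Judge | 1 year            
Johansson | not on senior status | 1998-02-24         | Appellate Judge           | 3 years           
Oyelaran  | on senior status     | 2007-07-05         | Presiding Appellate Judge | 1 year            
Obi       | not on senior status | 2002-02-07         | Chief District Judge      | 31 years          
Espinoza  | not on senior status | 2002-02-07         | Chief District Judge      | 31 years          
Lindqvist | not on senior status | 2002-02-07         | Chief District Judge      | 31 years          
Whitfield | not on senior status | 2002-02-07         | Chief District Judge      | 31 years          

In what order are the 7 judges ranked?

By office: Andersen and Oyelaran (Presiding Appellate Judge); then Johansson (Appellate Judge); then Espinoza, Lindqvist, Obi and Whitfield (Chief District Judge).
Andersen and Oyelaran both have date of commission 2007-07-05, so the next rule applies.
Andersen and Oyelaran are each on senior status, so the next rule applies.
Andersen and Oyelaran both have years on the bench 1 year, so the next rule applies.
Among Andersen and Oyelaran, alphabetically by surname: Andersen before Oyelaran.
Espinoza, Lindqvist, Obi and Whitfield all have date of commission 2002-02-07, so the next rule applies.
Espinoza, Lindqvist, Obi and Whitfield are each not on senior status, so the next rule applies.
Espinoza, Lindqvist, Obi and Whitfield all have years on the bench 31 years, so the next rule applies.
Among Espinoza, Lindqvist, Obi and Whitfield, alphabetically by surname: Espinoza before Lindqvist before Obi before Whitfield.
Full order: Andersen, Oyelaran, Johansson, Espinoza, Lindqvist, Obi, Whitfield.

Andersen, Oyelaran, Johansson, Espinoza, Lindqvist, Obi, Whitfield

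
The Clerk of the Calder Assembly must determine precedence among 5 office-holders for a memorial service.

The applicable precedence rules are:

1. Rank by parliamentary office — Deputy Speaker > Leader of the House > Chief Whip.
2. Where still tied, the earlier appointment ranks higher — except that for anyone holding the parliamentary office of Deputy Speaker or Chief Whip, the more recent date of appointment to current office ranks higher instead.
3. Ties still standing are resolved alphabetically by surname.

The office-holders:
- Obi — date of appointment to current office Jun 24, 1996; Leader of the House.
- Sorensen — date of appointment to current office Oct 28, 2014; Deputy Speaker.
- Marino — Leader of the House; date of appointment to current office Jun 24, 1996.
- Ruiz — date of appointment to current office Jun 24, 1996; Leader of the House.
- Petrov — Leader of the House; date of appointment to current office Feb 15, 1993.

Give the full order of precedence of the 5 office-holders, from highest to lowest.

By parliamentary office: Sorensen (Deputy Speaker); then Petrov, Marino, Obi and Ruiz (Leader of the House).
Among Petrov, Marino, Obi and Ruiz, by date of appointment to current office (earlier first): Petrov (Feb 15, 1993) before Marino, Obi and Ruiz (Jun 24, 1996).
Among Marino, Obi and Ruiz, alphabetically by surname: Marino before Obi before Ruiz.
Full order: Sorensen, Petrov, Marino, Obi, Ruiz.

Sorensen, Petrov, Marino, Obi, Ruiz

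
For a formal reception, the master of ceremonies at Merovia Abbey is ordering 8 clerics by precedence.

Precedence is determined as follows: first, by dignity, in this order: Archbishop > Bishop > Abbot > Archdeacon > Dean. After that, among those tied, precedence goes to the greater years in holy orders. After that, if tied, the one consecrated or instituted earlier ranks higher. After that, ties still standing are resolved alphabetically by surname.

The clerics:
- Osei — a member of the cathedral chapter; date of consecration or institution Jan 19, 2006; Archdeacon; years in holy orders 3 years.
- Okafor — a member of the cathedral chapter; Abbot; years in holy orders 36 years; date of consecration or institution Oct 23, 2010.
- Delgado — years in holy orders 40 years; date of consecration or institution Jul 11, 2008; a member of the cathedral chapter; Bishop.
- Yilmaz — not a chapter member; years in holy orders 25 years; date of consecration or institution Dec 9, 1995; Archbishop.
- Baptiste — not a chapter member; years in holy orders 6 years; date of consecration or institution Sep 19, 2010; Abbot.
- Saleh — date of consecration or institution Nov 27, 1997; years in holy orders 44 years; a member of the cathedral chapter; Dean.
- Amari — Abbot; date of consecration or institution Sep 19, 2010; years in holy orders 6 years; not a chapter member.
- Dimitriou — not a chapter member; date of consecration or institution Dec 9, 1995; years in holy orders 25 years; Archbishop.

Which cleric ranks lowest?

Saleh

By dignity: Dimitriou and Yilmaz (Archbishop); then Delgado (Bishop); then Okafor, Amari and Baptiste (Abbot); then Osei (Archdeacon); then Saleh (Dean).
Dimitriou and Yilmaz both have years in holy orders 25 years, so the next rule applies.
Dimitriou and Yilmaz both have date of consecration or institution Dec 9, 1995, so the next rule applies.
Among Dimitriou and Yilmaz, alphabetically by surname: Dimitriou before Yilmaz.
Among Okafor, Amari and Baptiste, by years in holy orders (higher first): Okafor (36 years) before Amari and Baptiste (6 years).
Amari and Baptiste both have date of consecration or institution Sep 19, 2010, so the next rule applies.
Among Amari and Baptiste, alphabetically by surname: Amari before Baptiste.
Order: Dimitriou, Yilmaz, Delgado, Okafor, Amari, Baptiste, Osei, Saleh.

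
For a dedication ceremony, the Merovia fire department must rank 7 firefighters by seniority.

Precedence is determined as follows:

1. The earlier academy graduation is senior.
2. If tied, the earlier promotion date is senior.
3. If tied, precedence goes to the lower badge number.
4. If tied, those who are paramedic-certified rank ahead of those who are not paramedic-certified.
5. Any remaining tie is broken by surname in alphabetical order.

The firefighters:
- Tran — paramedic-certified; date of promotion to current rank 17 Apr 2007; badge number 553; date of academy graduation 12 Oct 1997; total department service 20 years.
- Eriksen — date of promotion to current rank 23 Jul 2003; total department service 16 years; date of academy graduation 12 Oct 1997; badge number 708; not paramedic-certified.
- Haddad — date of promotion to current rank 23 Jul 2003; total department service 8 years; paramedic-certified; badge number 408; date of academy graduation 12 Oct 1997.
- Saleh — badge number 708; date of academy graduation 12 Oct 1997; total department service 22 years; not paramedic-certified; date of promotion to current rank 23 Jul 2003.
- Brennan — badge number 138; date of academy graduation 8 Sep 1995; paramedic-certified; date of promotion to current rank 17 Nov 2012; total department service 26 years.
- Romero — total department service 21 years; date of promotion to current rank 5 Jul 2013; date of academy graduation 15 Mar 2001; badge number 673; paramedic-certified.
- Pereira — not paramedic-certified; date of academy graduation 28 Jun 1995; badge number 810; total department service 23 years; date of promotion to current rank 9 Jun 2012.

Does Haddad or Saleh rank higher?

Haddad

By date of academy graduation (earlier first): Pereira (28 Jun 1995); then Brennan (8 Sep 1995); then Haddad, Eriksen, Saleh and Tran (each 12 Oct 1997); then Romero (15 Mar 2001).
Among Haddad, Eriksen, Saleh and Tran, by date of promotion to current rank (earlier first): Haddad, Eriksen and Saleh (23 Jul 2003) before Tran (17 Apr 2007).
Among Haddad, Eriksen and Saleh, by badge number (lower first): Haddad (408) before Eriksen and Saleh (708).
Eriksen and Saleh are each not paramedic-certified, so the next rule applies.
Among Eriksen and Saleh, alphabetically by surname: Eriksen before Saleh.
So Haddad takes precedence.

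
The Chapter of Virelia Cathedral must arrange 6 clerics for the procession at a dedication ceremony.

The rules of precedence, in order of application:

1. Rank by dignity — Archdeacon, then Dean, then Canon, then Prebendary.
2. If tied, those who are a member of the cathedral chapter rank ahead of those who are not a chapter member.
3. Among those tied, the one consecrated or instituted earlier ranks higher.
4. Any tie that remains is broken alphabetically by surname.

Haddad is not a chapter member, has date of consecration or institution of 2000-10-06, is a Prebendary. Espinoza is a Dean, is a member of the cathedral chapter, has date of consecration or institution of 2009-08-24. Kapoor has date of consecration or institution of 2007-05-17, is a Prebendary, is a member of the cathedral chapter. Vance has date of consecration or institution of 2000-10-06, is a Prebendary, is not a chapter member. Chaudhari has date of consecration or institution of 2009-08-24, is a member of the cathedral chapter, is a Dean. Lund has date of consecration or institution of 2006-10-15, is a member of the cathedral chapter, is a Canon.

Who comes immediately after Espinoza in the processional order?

By dignity: Chaudhari and Espinoza (Dean); then Lund (Canon); then Kapoor, Haddad and Vance (Prebendary).
Chaudhari and Espinoza are each a member of the cathedral chapter, so the next rule applies.
Chaudhari and Espinoza both have date of consecration or institution 2009-08-24, so the next rule applies.
Among Chaudhari and Espinoza, alphabetically by surname: Chaudhari before Espinoza.
Among Kapoor, Haddad and Vance, a member of the cathedral chapter before not a chapter member: Kapoor (a member of the cathedral chapter) before Haddad and Vance (not a chapter member).
Haddad and Vance both have date of consecration or institution 2000-10-06, so the next rule applies.
Among Haddad and Vance, alphabetically by surname: Haddad before Vance.
Order: Chaudhari, Espinoza, Lund, Kapoor, Haddad, Vance.

Lund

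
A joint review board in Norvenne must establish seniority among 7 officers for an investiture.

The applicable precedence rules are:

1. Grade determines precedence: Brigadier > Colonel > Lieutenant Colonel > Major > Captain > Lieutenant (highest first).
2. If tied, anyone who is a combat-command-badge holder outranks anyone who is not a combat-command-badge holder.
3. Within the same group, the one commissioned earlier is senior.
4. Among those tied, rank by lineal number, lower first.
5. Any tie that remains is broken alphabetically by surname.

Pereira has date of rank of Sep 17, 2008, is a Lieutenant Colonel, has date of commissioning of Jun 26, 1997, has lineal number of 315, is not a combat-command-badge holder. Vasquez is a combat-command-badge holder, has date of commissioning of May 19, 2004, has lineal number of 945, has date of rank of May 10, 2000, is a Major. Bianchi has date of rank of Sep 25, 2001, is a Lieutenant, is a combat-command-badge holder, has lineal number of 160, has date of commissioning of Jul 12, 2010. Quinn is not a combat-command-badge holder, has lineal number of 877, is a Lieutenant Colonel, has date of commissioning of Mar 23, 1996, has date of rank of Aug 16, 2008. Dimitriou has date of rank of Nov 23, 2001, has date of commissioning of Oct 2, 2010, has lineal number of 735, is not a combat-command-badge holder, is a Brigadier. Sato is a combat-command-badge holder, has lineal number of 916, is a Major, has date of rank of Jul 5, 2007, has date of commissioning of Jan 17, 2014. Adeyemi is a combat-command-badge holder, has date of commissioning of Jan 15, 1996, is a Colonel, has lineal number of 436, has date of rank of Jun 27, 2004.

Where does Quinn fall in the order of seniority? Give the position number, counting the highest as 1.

By grade: Dimitriou (Brigadier); then Adeyemi (Colonel); then Quinn and Pereira (Lieutenant Colonel); then Vasquez and Sato (Major); then Bianchi (Lieutenant).
Quinn and Pereira are each not a combat-command-badge holder, so the next rule applies.
Among Quinn and Pereira, by date of commissioning (earlier first): Quinn (Mar 23, 1996) before Pereira (Jun 26, 1997).
Vasquez and Sato are each a combat-command-badge holder, so the next rule applies.
Among Vasquez and Sato, by date of commissioning (earlier first): Vasquez (May 19, 2004) before Sato (Jan 17, 2014).
Order: Dimitriou, Adeyemi, Quinn, Pereira, Vasquez, Sato, Bianchi. So position 3.

3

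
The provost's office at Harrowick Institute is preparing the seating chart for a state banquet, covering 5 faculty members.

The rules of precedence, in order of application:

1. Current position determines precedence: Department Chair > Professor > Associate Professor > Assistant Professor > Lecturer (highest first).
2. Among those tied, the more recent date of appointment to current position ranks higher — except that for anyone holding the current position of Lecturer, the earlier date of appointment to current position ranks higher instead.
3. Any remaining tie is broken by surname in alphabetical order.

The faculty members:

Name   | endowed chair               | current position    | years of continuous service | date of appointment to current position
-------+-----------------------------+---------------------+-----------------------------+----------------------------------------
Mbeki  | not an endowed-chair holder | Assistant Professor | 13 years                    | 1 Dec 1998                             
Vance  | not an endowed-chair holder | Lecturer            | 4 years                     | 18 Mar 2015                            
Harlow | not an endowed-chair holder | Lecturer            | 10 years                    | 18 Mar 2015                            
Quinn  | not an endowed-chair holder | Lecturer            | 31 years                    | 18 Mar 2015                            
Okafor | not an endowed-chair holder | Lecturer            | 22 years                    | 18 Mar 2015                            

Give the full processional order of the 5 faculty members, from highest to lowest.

By current position: Mbeki (Assistant Professor); then Harlow, Okafor, Quinn and Vance (Lecturer).
Harlow, Okafor, Quinn and Vance all have date of appointment to current position 18 Mar 2015, so the next rule applies.
Among Harlow, Okafor, Quinn and Vance, alphabetically by surname: Harlow before Okafor before Quinn before Vance.
Full order: Mbeki, Harlow, Okafor, Quinn, Vance.

Mbeki, Harlow, Okafor, Quinn, Vance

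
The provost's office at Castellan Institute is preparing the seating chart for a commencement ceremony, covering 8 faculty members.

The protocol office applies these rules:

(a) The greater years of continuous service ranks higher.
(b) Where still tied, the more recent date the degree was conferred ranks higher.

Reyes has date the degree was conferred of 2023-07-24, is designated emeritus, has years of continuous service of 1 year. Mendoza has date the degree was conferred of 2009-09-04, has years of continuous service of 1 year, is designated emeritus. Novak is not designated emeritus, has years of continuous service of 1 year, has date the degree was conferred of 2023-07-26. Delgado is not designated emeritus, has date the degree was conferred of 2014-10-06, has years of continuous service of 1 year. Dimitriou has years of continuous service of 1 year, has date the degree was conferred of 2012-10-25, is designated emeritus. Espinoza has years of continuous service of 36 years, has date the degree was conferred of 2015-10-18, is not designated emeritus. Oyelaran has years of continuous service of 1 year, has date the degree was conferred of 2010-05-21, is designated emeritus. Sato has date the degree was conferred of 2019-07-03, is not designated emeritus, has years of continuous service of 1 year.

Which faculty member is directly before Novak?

By years of continuous service (higher first): Espinoza (36 years); then Novak, Reyes, Sato, Delgado, Dimitriou, Oyelaran and Mendoza (each 1 year).
Among Novak, Reyes, Sato, Delgado, Dimitriou, Oyelaran and Mendoza, by date the degree was conferred (later first): Novak (2023-07-26) before Reyes (2023-07-24) before Sato (2019-07-03) before Delgado (2014-10-06) before Dimitriou (2012-10-25) before Oyelaran (2010-05-21) before Mendoza (2009-09-04).
Order: Espinoza, Novak, Reyes, Sato, Delgado, Dimitriou, Oyelaran, Mendoza.

Espinoza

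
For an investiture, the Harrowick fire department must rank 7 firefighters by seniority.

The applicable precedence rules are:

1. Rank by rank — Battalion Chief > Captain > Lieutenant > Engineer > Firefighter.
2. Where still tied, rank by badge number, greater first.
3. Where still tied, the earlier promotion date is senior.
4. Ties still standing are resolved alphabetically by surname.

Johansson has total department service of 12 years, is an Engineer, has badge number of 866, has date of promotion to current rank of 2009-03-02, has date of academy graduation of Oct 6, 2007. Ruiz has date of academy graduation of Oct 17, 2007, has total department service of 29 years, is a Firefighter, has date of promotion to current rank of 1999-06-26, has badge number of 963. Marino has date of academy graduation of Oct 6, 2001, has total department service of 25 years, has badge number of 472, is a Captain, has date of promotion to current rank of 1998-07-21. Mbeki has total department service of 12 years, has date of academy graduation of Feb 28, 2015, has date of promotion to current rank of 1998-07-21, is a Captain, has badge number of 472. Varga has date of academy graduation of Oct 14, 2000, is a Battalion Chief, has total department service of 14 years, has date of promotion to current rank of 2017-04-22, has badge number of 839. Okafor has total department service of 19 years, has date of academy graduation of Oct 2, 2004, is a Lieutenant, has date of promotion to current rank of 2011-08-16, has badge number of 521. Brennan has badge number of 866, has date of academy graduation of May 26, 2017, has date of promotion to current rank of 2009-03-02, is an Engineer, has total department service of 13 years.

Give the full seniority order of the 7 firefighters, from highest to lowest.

Varga, Marino, Mbeki, Okafor, Brennan, Johansson, Ruiz

By rank: Varga (Battalion Chief); then Marino and Mbeki (Captain); then Okafor (Lieutenant); then Brennan and Johansson (Engineer); then Ruiz (Firefighter).
Marino and Mbeki both have badge number 472, so the next rule applies.
Marino and Mbeki both have date of promotion to current rank 1998-07-21, so the next rule applies.
Among Marino and Mbeki, alphabetically by surname: Marino before Mbeki.
Brennan and Johansson both have badge number 866, so the next rule applies.
Brennan and Johansson both have date of promotion to current rank 2009-03-02, so the next rule applies.
Among Brennan and Johansson, alphabetically by surname: Brennan before Johansson.
Full order: Varga, Marino, Mbeki, Okafor, Brennan, Johansson, Ruiz.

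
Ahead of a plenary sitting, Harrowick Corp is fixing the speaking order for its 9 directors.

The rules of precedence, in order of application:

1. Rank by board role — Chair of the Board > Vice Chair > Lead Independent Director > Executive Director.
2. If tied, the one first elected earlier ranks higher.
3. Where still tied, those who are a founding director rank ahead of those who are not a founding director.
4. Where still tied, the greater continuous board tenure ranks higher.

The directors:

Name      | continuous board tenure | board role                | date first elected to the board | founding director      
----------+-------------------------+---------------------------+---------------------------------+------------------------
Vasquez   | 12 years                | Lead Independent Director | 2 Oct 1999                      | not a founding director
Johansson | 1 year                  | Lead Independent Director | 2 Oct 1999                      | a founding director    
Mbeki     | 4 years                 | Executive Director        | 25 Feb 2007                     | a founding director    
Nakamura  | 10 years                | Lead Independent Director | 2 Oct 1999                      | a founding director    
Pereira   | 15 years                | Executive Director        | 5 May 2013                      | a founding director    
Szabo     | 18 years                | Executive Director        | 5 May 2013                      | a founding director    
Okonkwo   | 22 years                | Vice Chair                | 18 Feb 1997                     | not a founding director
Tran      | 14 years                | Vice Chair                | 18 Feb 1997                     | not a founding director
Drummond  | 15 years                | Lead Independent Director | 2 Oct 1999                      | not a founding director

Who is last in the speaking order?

By board role: Okonkwo and Tran (Vice Chair); then Nakamura, Johansson, Drummond and Vasquez (Lead Independent Director); then Mbeki, Szabo and Pereira (Executive Director).
Okonkwo and Tran both have date first elected to the board 18 Feb 1997, so the next rule applies.
Okonkwo and Tran are each not a founding director, so the next rule applies.
Among Okonkwo and Tran, by continuous board tenure (higher first): Okonkwo (22 years) before Tran (14 years).
Nakamura, Johansson, Drummond and Vasquez all have date first elected to the board 2 Oct 1999, so the next rule applies.
Among Nakamura, Johansson, Drummond and Vasquez, a founding director before not a founding director: Nakamura and Johansson (a founding director) before Drummond and Vasquez (not a founding director).
Among Nakamura and Johansson, by continuous board tenure (higher first): Nakamura (10 years) before Johansson (1 year).
Among Drummond and Vasquez, by continuous board tenure (higher first): Drummond (15 years) before Vasquez (12 years).
Among Mbeki, Szabo and Pereira, by date first elected to the board (earlier first): Mbeki (25 Feb 2007) before Szabo and Pereira (5 May 2013).
Szabo and Pereira are each a founding director, so the next rule applies.
Among Szabo and Pereira, by continuous board tenure (higher first): Szabo (18 years) before Pereira (15 years).
Order: Okonkwo, Tran, Nakamura, Johansson, Drummond, Vasquez, Mbeki, Szabo, Pereira.

Pereira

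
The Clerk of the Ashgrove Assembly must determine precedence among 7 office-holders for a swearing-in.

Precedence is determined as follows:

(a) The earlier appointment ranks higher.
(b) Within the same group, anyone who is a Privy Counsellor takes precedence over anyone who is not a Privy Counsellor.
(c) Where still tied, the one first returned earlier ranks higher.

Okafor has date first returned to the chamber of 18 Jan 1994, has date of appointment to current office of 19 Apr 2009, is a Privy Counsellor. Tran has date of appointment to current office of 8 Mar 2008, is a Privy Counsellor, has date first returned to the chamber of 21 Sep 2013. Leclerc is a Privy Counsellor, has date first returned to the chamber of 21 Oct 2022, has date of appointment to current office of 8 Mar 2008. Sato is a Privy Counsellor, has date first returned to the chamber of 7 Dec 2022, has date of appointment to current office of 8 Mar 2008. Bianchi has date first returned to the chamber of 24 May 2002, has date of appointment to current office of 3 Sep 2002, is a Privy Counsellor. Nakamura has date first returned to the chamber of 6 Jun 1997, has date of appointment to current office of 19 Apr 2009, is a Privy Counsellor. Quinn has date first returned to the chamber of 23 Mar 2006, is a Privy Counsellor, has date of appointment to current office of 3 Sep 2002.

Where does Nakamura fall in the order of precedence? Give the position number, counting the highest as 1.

7

By date of appointment to current office (earlier first): Bianchi and Quinn (both 3 Sep 2002); then Tran, Leclerc and Sato (each 8 Mar 2008); then Okafor and Nakamura (both 19 Apr 2009).
Bianchi and Quinn are each a Privy Counsellor, so the next rule applies.
Among Bianchi and Quinn, by date first returned to the chamber (earlier first): Bianchi (24 May 2002) before Quinn (23 Mar 2006).
Tran, Leclerc and Sato are each a Privy Counsellor, so the next rule applies.
Among Tran, Leclerc and Sato, by date first returned to the chamber (earlier first): Tran (21 Sep 2013) before Leclerc (21 Oct 2022) before Sato (7 Dec 2022).
Okafor and Nakamura are each a Privy Counsellor, so the next rule applies.
Among Okafor and Nakamura, by date first returned to the chamber (earlier first): Okafor (18 Jan 1994) before Nakamura (6 Jun 1997).
Order: Bianchi, Quinn, Tran, Leclerc, Sato, Okafor, Nakamura. So position 7.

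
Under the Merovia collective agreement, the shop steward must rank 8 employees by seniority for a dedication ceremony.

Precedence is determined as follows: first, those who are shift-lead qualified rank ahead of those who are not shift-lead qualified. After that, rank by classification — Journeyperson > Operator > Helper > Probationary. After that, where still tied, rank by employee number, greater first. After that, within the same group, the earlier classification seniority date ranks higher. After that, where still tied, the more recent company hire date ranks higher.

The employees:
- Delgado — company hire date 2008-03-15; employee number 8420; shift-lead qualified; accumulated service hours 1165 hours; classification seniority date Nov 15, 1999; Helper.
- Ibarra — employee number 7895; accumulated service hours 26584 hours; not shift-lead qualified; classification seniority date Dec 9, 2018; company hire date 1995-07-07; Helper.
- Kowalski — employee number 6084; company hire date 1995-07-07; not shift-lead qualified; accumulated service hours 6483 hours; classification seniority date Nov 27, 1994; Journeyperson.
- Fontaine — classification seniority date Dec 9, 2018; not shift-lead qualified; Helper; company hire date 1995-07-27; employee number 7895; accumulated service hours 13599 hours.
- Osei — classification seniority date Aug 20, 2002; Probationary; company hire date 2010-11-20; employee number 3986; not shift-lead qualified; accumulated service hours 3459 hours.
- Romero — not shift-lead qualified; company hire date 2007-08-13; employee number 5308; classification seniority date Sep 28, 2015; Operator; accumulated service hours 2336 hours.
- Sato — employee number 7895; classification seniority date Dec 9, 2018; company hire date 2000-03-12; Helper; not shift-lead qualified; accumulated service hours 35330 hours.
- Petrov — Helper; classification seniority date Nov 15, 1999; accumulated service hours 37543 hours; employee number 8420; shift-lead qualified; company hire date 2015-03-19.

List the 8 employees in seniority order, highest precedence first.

By the first rule: Petrov and Delgado (both shift-lead qualified); then Kowalski, Romero, Sato, Fontaine, Ibarra and Osei (each not shift-lead qualified).
Petrov and Delgado are each Helper, so the next rule applies.
Petrov and Delgado both have employee number 8420, so the next rule applies.
Petrov and Delgado both have classification seniority date Nov 15, 1999, so the next rule applies.
Among Petrov and Delgado, by company hire date (later first): Petrov (2015-03-19) before Delgado (2008-03-15).
Among Kowalski, Romero, Sato, Fontaine, Ibarra and Osei, by classification: Kowalski (Journeyperson) before Romero (Operator) before Sato, Fontaine and Ibarra (Helper) before Osei (Probationary).
Sato, Fontaine and Ibarra all have employee number 7895, so the next rule applies.
Sato, Fontaine and Ibarra all have classification seniority date Dec 9, 2018, so the next rule applies.
Among Sato, Fontaine and Ibarra, by company hire date (later first): Sato (2000-03-12) before Fontaine (1995-07-27) before Ibarra (1995-07-07).
Full order: Petrov, Delgado, Kowalski, Romero, Sato, Fontaine, Ibarra, Osei.

Petrov, Delgado, Kowalski, Romero, Sato, Fontaine, Ibarra, Osei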